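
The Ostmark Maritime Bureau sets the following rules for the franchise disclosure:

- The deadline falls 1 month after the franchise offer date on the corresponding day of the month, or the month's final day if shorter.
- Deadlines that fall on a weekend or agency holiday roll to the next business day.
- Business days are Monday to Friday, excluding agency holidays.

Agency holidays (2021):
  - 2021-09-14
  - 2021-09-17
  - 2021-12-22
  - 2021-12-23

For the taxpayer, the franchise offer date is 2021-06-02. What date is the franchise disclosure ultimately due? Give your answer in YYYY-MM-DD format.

1 month from 2021-06-02 is 2021-07-02.
2021-07-02 falls on a Friday, which is a business day, so no adjustment is needed.
The final due date is 2021-07-02.

2021-07-02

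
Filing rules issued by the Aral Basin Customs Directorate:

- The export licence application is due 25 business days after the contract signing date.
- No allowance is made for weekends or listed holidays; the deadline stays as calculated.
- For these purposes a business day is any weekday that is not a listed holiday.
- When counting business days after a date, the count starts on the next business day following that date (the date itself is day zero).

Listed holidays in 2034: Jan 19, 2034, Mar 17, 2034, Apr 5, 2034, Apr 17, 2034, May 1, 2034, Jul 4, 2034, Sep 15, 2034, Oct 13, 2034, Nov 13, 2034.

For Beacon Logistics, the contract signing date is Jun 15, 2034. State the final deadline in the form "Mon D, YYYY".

Jul 21, 2034

25 business days after Jun 15, 2034, excluding weekends and holidays, is Jul 21, 2034.
Jul 21, 2034 is a Friday; no weekend or holiday adjustment applies.
Final deadline: Jul 21, 2034.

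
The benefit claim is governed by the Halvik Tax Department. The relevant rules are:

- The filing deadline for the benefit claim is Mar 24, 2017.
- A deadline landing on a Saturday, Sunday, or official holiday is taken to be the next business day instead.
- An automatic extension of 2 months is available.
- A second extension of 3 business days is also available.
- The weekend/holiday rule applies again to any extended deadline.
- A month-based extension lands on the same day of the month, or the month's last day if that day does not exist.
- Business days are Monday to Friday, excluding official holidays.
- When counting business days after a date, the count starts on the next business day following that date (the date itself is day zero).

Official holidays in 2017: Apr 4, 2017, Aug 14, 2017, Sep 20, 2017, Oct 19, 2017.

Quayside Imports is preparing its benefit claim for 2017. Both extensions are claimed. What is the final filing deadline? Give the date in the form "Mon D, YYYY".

The statutory due date is Mar 24, 2017.
Mar 24, 2017 falls on a Friday, which is a business day, so no adjustment is needed.
Add 2 months to Mar 24, 2017: May 24, 2017.
Since May 24, 2017 is a Wednesday and not a holiday, the date is unchanged.
Applying the 3-business-day extension: 3 business days after May 24, 2017 is May 29, 2017.
May 29, 2017 falls on a Monday, which is a business day, so no adjustment is needed.
The final due date is May 29, 2017.

May 29, 2017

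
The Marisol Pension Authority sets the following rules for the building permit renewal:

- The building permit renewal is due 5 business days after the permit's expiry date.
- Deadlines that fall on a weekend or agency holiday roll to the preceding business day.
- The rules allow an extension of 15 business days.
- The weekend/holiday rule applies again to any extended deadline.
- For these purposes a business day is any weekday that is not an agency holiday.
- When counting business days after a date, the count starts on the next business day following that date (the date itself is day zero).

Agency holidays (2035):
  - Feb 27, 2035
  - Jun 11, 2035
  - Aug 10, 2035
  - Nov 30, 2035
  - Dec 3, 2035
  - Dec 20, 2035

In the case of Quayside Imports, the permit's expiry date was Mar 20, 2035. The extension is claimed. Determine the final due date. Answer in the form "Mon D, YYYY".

Apr 17, 2035

5 business days after Mar 20, 2035, excluding weekends and holidays, is Mar 27, 2035.
Since Mar 27, 2035 is a Tuesday and not a holiday, the date is unchanged.
Counting 15 further business days from Mar 27, 2035 reaches Apr 17, 2035.
Since Apr 17, 2035 is a Tuesday and not a holiday, the date is unchanged.
So the filing is due Apr 17, 2035.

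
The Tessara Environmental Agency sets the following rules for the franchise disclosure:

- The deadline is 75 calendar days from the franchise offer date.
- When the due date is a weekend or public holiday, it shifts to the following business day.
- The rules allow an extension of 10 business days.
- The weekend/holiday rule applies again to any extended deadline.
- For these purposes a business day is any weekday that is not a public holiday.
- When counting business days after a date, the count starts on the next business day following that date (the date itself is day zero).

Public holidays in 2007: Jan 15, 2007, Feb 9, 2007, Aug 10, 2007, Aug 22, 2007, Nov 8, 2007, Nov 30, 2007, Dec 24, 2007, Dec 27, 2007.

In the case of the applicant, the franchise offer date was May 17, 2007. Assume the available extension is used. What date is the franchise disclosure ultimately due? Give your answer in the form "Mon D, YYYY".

Aug 15, 2007

Trigger date May 17, 2007 + 75 calendar days = Jul 31, 2007.
Jul 31, 2007 (Tuesday) is already a business day.
The 10-business-day extension runs from Jul 31, 2007 to Aug 15, 2007.
Aug 15, 2007 falls on a Wednesday, which is a business day, so no adjustment is needed.
The final due date is Aug 15, 2007.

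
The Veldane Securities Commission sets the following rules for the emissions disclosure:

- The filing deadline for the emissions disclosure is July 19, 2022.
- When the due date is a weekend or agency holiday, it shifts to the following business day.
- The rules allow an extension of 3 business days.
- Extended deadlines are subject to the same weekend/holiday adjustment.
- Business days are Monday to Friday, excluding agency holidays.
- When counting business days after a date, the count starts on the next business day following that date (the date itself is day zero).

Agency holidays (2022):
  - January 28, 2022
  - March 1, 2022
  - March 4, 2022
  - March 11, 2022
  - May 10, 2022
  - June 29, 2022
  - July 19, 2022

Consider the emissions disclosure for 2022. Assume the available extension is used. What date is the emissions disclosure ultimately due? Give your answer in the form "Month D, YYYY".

July 25, 2022

The stated deadline is July 19, 2022.
July 19, 2022 is a listed holiday; the next business day is July 20, 2022 (Wednesday).
The 3-business-day extension runs from July 20, 2022 to July 25, 2022.
July 25, 2022 is a Monday and not a listed holiday, so it stands.
The final due date is July 25, 2022.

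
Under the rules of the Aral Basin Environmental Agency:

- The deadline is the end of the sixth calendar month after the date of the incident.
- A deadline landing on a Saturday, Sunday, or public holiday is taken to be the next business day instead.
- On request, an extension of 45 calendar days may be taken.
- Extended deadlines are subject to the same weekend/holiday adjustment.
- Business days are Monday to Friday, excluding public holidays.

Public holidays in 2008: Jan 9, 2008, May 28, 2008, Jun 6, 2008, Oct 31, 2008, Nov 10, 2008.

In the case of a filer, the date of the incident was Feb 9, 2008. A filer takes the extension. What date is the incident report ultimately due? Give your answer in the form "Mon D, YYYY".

6 months after Feb 9, 2008 is August 2008; that month ends on Aug 31, 2008.
Because Aug 31, 2008 is a Sunday, the deadline becomes Sep 1, 2008 (Monday).
The 45-calendar-day extension moves the deadline from Sep 1, 2008 to Oct 16, 2008.
Oct 16, 2008 falls on a Thursday, which is a business day, so no adjustment is needed.
The final due date is Oct 16, 2008.

Oct 16, 2008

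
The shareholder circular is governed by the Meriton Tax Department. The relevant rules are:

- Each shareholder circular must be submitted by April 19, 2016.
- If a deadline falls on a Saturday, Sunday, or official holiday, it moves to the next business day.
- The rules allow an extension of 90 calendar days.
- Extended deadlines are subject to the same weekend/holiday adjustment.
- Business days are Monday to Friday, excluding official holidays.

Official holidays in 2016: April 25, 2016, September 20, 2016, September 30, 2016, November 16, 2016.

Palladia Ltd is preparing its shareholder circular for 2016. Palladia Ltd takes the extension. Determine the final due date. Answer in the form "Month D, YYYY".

Start from the fixed due date, April 19, 2016.
Since April 19, 2016 is a Tuesday and not a holiday, the date is unchanged.
With the 90-day extension, April 19, 2016 becomes July 18, 2016.
Since July 18, 2016 is a Monday and not a holiday, the date is unchanged.
Final deadline: July 18, 2016.

July 18, 2016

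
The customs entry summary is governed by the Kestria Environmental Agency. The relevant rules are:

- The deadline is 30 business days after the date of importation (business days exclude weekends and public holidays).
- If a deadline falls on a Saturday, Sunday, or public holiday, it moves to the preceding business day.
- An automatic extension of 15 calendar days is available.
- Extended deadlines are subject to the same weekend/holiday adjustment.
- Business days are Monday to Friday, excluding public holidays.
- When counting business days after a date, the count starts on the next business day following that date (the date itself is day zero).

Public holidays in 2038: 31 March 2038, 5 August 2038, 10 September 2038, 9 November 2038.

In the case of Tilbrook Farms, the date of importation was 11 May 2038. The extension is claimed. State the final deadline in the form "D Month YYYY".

30 business days after 11 May 2038, excluding weekends and holidays, is 22 June 2038.
Since 22 June 2038 is a Tuesday and not a holiday, the date is unchanged.
With the 15-day extension, 22 June 2038 becomes 7 July 2038.
7 July 2038 is a Wednesday and not a listed holiday, so it stands.
So the filing is due 7 July 2038.

7 July 2038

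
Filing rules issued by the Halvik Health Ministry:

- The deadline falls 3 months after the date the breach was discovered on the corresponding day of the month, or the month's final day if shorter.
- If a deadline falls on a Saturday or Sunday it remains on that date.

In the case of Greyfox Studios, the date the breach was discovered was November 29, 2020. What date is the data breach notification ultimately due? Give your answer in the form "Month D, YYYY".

February 28, 2021

3 months from November 29, 2020 is February 28, 2021 (day 29 does not exist in February, so the month's last day is used).
February 28, 2021 falls on a Sunday. The rules make no weekend/holiday allowance, so it remains February 28, 2021.
Final deadline: February 28, 2021.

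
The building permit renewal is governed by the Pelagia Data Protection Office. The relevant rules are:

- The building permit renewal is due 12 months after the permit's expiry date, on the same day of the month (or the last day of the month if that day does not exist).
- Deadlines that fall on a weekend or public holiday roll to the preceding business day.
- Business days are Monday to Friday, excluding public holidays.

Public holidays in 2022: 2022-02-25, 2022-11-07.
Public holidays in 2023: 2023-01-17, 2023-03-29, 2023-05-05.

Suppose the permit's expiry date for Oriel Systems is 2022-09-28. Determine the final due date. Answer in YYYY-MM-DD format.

2023-09-28

Moving 12 months forward from 2022-09-28 on the corresponding day gives 2023-09-28.
2023-09-28 falls on a Thursday, which is a business day, so no adjustment is needed.
So the filing is due 2023-09-28.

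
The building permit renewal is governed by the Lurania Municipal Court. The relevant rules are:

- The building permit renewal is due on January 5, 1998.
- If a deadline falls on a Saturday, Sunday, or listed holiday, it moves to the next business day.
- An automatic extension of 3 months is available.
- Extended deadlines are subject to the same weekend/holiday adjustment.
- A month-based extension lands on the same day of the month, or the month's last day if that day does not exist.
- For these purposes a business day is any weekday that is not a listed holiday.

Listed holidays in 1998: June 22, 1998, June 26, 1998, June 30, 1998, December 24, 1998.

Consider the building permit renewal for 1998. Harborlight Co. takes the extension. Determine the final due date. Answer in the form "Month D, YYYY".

The statutory due date is January 5, 1998.
January 5, 1998 (Monday) is already a business day.
Applying the 3 months extension: 3 months after January 5, 1998 is April 5, 1998.
April 5, 1998 is a Sunday; the next business day is April 6, 1998 (Monday).
Final deadline: April 6, 1998.

April 6, 1998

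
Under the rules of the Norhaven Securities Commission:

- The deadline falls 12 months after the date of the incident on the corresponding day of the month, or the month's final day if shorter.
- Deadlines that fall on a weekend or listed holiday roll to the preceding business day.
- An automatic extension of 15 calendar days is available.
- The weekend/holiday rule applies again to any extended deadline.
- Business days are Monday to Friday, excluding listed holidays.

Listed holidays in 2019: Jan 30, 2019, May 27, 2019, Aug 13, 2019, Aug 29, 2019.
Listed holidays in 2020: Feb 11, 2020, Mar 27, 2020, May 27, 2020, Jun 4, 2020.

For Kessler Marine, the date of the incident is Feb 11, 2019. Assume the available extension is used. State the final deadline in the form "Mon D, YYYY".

Moving 12 months forward from Feb 11, 2019 on the corresponding day gives Feb 11, 2020.
Feb 11, 2020 falls on a listed holiday. Rolling to the preceding business day gives Feb 10, 2020, a Monday.
Add the 15 calendar-day extension to Feb 10, 2020: Feb 25, 2020.
Feb 25, 2020 falls on a Tuesday, which is a business day, so no adjustment is needed.
So the filing is due Feb 25, 2020.

Feb 25, 2020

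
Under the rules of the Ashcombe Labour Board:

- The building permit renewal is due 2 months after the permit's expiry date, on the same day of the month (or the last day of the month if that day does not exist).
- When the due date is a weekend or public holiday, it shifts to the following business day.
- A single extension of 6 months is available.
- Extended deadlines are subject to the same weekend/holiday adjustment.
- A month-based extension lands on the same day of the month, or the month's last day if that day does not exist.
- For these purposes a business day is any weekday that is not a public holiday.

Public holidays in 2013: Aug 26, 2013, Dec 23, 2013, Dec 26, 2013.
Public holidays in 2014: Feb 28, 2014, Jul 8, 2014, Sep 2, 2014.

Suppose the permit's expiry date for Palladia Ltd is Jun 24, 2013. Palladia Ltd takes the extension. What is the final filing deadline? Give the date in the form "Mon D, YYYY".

2 months after Jun 24, 2013, on the same day of the month, is Aug 24, 2013.
Aug 24, 2013 is a Saturday; the next business day is Aug 27, 2013 (Tuesday).
The 6 months extension carries Aug 27, 2013 to Feb 27, 2014.
Feb 27, 2014 falls on a Thursday, which is a business day, so no adjustment is needed.
So the filing is due Feb 27, 2014.

Feb 27, 2014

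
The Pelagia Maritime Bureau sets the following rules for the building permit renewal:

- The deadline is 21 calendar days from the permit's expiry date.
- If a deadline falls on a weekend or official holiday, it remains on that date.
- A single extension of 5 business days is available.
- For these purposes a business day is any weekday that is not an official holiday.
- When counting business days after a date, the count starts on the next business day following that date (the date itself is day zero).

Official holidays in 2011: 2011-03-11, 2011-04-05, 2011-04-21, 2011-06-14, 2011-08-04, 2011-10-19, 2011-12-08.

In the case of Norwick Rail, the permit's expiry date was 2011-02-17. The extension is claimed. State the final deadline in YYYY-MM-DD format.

2011-03-18

21 calendar days after 2011-02-17 is 2011-03-10.
No adjustment is made for weekends or holidays, so 2011-03-10 stands.
Applying the 5-business-day extension: 5 business days after 2011-03-10 is 2011-03-18.
No adjustment is made for weekends or holidays, so 2011-03-18 stands.
Deadline: 2011-03-18.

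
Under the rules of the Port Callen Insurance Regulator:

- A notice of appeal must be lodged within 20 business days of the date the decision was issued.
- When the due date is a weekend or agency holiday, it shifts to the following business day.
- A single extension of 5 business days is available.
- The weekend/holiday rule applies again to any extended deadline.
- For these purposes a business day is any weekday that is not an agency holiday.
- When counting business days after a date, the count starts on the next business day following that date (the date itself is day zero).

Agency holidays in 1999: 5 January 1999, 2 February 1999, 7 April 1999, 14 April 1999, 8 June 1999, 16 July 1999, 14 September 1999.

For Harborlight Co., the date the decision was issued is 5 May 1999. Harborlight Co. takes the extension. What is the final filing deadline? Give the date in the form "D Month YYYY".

10 June 1999

Starting the day after 5 May 1999 and counting 20 business days lands on 2 June 1999.
2 June 1999 is a Wednesday and not a listed holiday, so it stands.
Counting 5 further business days from 2 June 1999 reaches 10 June 1999.
10 June 1999 (Thursday) is already a business day.
Deadline: 10 June 1999.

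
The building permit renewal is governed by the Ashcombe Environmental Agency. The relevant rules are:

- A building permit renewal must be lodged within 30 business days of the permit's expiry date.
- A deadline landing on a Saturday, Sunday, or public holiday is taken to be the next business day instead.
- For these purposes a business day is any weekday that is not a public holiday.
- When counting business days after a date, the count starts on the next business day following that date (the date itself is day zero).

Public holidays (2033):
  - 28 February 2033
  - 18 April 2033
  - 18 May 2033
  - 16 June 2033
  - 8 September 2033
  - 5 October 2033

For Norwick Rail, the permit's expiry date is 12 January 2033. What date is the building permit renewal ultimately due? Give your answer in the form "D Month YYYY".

23 February 2033

Counting 30 business days after 12 January 2033 (skipping weekends and listed holidays) reaches 23 February 2033.
23 February 2033 (Wednesday) is already a business day.
The final due date is 23 February 2033.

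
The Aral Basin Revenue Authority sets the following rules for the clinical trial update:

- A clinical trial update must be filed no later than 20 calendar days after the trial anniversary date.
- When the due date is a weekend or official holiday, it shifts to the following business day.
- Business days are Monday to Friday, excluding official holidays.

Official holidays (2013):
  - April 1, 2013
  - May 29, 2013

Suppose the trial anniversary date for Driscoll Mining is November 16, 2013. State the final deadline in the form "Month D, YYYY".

December 6, 2013

20 calendar days after November 16, 2013 is December 6, 2013.
Since December 6, 2013 is a Friday and not a holiday, the date is unchanged.
So the filing is due December 6, 2013.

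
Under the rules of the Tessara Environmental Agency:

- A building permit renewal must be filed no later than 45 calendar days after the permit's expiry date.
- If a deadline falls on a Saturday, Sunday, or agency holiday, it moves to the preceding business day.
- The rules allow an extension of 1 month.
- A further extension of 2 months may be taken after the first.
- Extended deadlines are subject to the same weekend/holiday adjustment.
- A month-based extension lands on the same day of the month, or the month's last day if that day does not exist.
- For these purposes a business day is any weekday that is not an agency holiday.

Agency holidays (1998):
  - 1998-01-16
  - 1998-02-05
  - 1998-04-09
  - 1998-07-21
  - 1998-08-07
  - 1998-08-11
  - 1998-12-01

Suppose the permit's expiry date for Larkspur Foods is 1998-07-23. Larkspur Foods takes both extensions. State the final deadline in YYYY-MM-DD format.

1998-12-02

Trigger date 1998-07-23 + 45 calendar days = 1998-09-06.
1998-09-06 is a Sunday, so it moves to the preceding business day, 1998-09-04 (Friday).
Add 1 month to 1998-09-04: 1998-10-04.
1998-10-04 is a Sunday, so it moves to the preceding business day, 1998-10-02 (Friday).
Add 2 months to 1998-10-02: 1998-12-02.
Since 1998-12-02 is a Wednesday and not a holiday, the date is unchanged.
Final deadline: 1998-12-02.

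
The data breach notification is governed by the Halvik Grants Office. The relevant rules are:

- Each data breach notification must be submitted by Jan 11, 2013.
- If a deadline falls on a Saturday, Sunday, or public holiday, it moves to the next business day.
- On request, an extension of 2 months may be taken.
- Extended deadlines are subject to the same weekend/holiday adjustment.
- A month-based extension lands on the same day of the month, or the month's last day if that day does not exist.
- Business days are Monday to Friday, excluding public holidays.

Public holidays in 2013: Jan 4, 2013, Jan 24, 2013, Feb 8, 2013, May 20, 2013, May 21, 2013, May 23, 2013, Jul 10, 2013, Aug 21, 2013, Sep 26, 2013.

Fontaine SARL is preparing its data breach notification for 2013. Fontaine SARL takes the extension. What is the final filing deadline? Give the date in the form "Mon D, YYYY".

The statutory due date is Jan 11, 2013.
Since Jan 11, 2013 is a Friday and not a holiday, the date is unchanged.
Add 2 months to Jan 11, 2013: Mar 11, 2013.
Since Mar 11, 2013 is a Monday and not a holiday, the date is unchanged.
The final due date is Mar 11, 2013.

Mar 11, 2013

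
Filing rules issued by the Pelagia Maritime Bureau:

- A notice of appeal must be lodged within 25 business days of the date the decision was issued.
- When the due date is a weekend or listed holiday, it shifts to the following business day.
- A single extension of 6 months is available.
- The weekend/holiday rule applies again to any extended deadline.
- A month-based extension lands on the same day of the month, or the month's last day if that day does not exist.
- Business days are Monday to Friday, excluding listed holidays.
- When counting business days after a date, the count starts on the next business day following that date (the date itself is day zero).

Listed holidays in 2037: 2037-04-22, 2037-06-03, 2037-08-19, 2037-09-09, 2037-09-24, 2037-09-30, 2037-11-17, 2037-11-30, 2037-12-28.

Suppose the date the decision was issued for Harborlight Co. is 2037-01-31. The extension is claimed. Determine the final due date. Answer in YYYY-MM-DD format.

Starting the day after 2037-01-31 and counting 25 business days lands on 2037-03-06.
2037-03-06 falls on a Friday, which is a business day, so no adjustment is needed.
The 6 months extension carries 2037-03-06 to 2037-09-06.
2037-09-06 falls on a Sunday. Rolling to the next business day gives 2037-09-07, a Monday.
Final deadline: 2037-09-07.

2037-09-07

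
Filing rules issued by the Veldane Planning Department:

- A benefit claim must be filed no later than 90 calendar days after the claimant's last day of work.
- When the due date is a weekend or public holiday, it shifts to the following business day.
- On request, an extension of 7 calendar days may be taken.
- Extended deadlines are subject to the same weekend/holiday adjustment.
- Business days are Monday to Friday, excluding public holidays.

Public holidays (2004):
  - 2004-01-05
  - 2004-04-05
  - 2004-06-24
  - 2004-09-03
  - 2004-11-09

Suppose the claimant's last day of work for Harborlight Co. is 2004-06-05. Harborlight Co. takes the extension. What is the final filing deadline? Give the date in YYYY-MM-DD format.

Trigger date 2004-06-05 + 90 calendar days = 2004-09-03.
2004-09-03 is a listed holiday, so it moves to the next business day, 2004-09-06 (Monday).
Add the 7 calendar-day extension to 2004-09-06: 2004-09-13.
2004-09-13 (Monday) is already a business day.
Final deadline: 2004-09-13.

2004-09-13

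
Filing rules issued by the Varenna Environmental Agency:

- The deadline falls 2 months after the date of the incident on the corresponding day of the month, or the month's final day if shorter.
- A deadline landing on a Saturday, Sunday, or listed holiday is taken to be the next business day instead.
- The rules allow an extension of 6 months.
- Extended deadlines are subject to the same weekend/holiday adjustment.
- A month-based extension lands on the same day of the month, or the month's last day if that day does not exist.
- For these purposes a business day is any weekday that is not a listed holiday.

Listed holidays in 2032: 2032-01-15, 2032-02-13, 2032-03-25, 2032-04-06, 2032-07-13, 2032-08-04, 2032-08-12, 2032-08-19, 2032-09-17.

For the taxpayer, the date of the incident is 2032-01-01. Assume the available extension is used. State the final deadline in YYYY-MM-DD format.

2032-09-01

2 months from 2032-01-01 is 2032-03-01.
2032-03-01 falls on a Monday, which is a business day, so no adjustment is needed.
The 6 months extension carries 2032-03-01 to 2032-09-01.
2032-09-01 is a Wednesday and not a listed holiday, so it stands.
Final deadline: 2032-09-01.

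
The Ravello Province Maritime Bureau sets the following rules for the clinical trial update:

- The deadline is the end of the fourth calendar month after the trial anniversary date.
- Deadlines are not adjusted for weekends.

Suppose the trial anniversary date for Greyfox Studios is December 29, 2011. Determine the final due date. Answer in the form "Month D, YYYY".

April 30, 2012

4 months after December 29, 2011 is April 2012; that month ends on April 30, 2012.
April 30, 2012 falls on a Monday. The rules make no weekend/holiday allowance, so it remains April 30, 2012.
Deadline: April 30, 2012.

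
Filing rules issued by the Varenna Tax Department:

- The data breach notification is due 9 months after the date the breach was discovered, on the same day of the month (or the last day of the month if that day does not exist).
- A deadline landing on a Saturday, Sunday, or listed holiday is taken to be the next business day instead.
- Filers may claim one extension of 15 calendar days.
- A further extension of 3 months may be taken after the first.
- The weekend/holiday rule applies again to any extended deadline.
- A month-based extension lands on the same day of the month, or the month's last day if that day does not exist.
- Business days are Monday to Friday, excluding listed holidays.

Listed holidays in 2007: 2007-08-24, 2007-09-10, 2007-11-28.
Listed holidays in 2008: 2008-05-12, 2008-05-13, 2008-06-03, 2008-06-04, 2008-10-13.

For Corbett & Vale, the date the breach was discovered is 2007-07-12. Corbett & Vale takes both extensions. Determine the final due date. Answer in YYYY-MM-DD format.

2008-07-29

9 months after 2007-07-12, on the same day of the month, is 2008-04-12.
2008-04-12 is a Saturday, so it moves to the next business day, 2008-04-14 (Monday).
The 15-calendar-day extension moves the deadline from 2008-04-14 to 2008-04-29.
Since 2008-04-29 is a Tuesday and not a holiday, the date is unchanged.
Add 3 months to 2008-04-29: 2008-07-29.
Since 2008-07-29 is a Tuesday and not a holiday, the date is unchanged.
So the filing is due 2008-07-29.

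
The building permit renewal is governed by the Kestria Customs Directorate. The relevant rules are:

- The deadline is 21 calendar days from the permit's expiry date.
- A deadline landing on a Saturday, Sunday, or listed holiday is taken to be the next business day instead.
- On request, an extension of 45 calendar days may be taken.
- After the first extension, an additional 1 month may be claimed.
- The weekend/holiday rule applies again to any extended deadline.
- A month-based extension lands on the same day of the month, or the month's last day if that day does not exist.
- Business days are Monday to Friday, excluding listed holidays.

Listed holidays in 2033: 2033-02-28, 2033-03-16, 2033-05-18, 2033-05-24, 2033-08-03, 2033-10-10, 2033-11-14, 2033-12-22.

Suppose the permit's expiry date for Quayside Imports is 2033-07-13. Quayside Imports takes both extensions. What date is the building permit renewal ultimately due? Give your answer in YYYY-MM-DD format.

2033-10-19

From 2033-07-13, 21 calendar days later is 2033-08-03.
Because 2033-08-03 is a listed holiday, the deadline becomes 2033-08-04 (Thursday).
Add the 45 calendar-day extension to 2033-08-04: 2033-09-18.
2033-09-18 falls on a Sunday. Rolling to the next business day gives 2033-09-19, a Monday.
Add 1 month to 2033-09-19: 2033-10-19.
2033-10-19 is a Wednesday and not a listed holiday, so it stands.
So the filing is due 2033-10-19.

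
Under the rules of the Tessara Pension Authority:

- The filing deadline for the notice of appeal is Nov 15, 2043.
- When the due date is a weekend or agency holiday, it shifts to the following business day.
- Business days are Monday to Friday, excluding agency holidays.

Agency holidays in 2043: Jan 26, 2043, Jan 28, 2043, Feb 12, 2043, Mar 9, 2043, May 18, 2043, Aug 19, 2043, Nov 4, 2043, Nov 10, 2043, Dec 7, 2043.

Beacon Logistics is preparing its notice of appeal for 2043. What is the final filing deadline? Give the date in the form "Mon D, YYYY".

Start from the fixed due date, Nov 15, 2043.
Nov 15, 2043 falls on a Sunday. Rolling to the next business day gives Nov 16, 2043, a Monday.
Deadline: Nov 16, 2043.

Nov 16, 2043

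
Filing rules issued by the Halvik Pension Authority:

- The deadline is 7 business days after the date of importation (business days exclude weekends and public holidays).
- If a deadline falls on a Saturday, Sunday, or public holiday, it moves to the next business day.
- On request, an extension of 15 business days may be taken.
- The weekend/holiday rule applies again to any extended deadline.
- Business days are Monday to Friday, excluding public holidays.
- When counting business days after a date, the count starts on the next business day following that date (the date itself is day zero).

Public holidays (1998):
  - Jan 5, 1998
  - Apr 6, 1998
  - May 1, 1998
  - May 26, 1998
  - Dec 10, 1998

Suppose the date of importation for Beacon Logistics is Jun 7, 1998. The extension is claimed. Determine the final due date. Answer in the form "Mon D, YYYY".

Starting the day after Jun 7, 1998 and counting 7 business days lands on Jun 16, 1998.
Jun 16, 1998 (Tuesday) is already a business day.
Applying the 15-business-day extension: 15 business days after Jun 16, 1998 is Jul 7, 1998.
Jul 7, 1998 falls on a Tuesday, which is a business day, so no adjustment is needed.
Deadline: Jul 7, 1998.

Jul 7, 1998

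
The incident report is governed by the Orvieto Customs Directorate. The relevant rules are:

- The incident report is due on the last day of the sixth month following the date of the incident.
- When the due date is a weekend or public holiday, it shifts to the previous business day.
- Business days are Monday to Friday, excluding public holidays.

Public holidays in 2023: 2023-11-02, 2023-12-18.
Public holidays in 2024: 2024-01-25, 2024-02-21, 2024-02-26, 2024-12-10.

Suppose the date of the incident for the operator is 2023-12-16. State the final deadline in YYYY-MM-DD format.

2024-06-28

6 months after 2023-12-16 is June 2024; that month ends on 2024-06-30.
Because 2024-06-30 is a Sunday, the deadline becomes 2024-06-28 (Friday).
Deadline: 2024-06-28.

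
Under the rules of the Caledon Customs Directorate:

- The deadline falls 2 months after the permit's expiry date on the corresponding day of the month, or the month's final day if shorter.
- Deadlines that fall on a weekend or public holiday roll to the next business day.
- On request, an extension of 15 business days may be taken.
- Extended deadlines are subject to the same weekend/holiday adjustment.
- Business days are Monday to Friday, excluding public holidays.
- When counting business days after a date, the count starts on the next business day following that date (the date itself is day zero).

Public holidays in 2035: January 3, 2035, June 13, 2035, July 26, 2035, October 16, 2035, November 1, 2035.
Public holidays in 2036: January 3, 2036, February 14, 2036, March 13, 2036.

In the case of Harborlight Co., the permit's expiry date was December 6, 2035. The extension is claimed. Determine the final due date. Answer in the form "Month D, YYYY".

Moving 2 months forward from December 6, 2035 on the corresponding day gives February 6, 2036.
Since February 6, 2036 is a Wednesday and not a holiday, the date is unchanged.
Applying the 15-business-day extension: 15 business days after February 6, 2036 is February 28, 2036.
Since February 28, 2036 is a Thursday and not a holiday, the date is unchanged.
Final deadline: February 28, 2036.

February 28, 2036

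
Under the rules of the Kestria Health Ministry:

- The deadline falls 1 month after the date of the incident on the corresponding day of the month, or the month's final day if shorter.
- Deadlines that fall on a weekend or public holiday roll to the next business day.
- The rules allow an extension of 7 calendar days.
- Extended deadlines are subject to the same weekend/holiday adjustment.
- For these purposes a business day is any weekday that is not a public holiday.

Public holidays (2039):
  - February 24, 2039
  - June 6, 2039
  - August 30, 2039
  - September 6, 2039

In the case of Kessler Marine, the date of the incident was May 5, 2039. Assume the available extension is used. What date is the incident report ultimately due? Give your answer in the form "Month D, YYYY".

Moving 1 month forward from May 5, 2039 on the corresponding day gives June 5, 2039.
Because June 5, 2039 is a Sunday, the deadline becomes June 7, 2039 (Tuesday).
Add the 7 calendar-day extension to June 7, 2039: June 14, 2039.
Since June 14, 2039 is a Tuesday and not a holiday, the date is unchanged.
The final due date is June 14, 2039.

June 14, 2039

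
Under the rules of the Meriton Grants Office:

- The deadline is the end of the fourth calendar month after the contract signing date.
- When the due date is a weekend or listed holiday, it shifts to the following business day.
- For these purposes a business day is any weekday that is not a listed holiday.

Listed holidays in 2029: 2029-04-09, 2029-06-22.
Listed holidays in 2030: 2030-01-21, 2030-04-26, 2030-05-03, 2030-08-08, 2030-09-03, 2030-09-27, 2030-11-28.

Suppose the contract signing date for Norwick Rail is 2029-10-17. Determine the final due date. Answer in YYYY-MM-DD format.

The fourth month after 2029-10-17 is February 2030, whose last day is 2030-02-28.
2030-02-28 is a Thursday and not a listed holiday, so it stands.
So the filing is due 2030-02-28.

2030-02-28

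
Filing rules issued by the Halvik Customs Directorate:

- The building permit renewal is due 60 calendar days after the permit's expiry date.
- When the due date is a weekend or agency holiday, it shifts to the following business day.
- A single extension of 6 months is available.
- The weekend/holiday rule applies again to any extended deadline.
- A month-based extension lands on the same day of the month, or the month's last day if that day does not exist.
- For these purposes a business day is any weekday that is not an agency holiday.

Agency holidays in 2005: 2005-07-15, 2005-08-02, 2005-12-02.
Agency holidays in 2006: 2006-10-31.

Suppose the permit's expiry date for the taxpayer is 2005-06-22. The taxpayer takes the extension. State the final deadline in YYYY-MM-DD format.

Trigger date 2005-06-22 + 60 calendar days = 2005-08-21.
2005-08-21 is a Sunday; the next business day is 2005-08-22 (Monday).
Add 6 months to 2005-08-22: 2006-02-22.
2006-02-22 falls on a Wednesday, which is a business day, so no adjustment is needed.
Deadline: 2006-02-22.

2006-02-22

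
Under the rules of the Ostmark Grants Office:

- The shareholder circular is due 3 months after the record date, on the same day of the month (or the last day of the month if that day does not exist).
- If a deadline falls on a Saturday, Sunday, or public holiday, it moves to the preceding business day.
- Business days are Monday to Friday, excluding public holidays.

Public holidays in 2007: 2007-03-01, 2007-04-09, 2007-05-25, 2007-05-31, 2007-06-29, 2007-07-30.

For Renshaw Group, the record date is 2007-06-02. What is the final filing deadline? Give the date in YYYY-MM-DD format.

2007-08-31

Moving 3 months forward from 2007-06-02 on the corresponding day gives 2007-09-02.
Because 2007-09-02 is a Sunday, the deadline becomes 2007-08-31 (Friday).
So the filing is due 2007-08-31.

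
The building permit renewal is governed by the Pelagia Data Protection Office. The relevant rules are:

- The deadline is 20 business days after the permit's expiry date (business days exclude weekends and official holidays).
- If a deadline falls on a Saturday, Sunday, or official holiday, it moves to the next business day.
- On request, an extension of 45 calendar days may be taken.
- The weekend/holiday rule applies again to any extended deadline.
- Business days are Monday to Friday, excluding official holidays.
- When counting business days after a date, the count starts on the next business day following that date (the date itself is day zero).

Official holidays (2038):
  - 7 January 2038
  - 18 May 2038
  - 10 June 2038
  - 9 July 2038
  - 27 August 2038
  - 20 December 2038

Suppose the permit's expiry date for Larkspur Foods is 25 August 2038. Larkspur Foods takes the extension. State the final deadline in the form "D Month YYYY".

8 November 2038

Counting 20 business days after 25 August 2038 (skipping weekends and listed holidays) reaches 23 September 2038.
23 September 2038 is a Thursday and not a listed holiday, so it stands.
Add the 45 calendar-day extension to 23 September 2038: 7 November 2038.
7 November 2038 is a Sunday; the next business day is 8 November 2038 (Monday).
So the filing is due 8 November 2038.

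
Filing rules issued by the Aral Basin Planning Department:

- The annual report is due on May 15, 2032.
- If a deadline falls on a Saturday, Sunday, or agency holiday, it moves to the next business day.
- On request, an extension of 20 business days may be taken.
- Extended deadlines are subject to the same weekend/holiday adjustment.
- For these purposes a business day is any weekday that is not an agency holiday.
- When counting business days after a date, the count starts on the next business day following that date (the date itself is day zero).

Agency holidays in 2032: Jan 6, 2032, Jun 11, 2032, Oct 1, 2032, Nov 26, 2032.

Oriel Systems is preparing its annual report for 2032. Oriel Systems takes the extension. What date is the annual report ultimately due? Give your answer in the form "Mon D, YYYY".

Jun 15, 2032

Start from the fixed due date, May 15, 2032.
May 15, 2032 is a Saturday; the next business day is May 17, 2032 (Monday).
Applying the 20-business-day extension: 20 business days after May 17, 2032 is Jun 15, 2032.
Jun 15, 2032 falls on a Tuesday, which is a business day, so no adjustment is needed.
Final deadline: Jun 15, 2032.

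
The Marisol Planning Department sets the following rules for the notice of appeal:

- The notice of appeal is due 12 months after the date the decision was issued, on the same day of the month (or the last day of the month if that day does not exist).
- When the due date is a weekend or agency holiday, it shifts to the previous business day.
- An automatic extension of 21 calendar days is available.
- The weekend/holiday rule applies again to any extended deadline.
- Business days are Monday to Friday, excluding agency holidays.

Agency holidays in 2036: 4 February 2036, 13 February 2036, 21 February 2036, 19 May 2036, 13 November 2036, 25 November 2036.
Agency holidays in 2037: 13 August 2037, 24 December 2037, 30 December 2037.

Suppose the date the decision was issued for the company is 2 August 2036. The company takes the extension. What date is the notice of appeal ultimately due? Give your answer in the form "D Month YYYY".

12 months from 2 August 2036 is 2 August 2037.
Because 2 August 2037 is a Sunday, the deadline becomes 31 July 2037 (Friday).
With the 21-day extension, 31 July 2037 becomes 21 August 2037.
21 August 2037 is a Friday and not a listed holiday, so it stands.
The final due date is 21 August 2037.

21 August 2037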